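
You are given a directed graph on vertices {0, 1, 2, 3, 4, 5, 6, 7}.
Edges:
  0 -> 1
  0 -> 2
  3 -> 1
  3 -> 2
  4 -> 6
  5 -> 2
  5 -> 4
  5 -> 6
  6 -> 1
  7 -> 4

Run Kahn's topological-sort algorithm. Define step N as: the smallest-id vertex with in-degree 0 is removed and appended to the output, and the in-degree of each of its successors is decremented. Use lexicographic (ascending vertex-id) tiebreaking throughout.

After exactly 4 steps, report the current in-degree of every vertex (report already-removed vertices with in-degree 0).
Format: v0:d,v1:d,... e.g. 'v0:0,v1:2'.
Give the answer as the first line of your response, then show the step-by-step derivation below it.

v0:0,v1:1,v2:0,v3:0,v4:1,v5:0,v6:1,v7:0

step 1: output 0; order=[0]; indeg=(0,2,2,0,2,0,2,0)
step 2: output 3; order=[0,3]; indeg=(0,1,1,0,2,0,2,0)
step 3: output 5; order=[0,3,5]; indeg=(0,1,0,0,1,0,1,0)
step 4: output 2; order=[0,3,5,2]; indeg=(0,1,0,0,1,0,1,0)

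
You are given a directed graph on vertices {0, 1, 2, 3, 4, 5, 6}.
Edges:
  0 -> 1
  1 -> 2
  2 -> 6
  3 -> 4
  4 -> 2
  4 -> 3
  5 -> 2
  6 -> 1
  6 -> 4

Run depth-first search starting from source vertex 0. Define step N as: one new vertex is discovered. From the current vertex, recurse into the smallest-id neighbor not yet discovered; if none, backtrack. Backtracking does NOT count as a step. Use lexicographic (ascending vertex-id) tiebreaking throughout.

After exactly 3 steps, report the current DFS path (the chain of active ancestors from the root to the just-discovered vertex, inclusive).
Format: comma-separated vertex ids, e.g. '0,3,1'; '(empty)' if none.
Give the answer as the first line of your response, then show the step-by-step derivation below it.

0,1,2

step 1: discover 0; path=0; order=0
step 2: discover 1; path=0>1; order=0,1
step 3: discover 2; path=0>1>2; order=0,1,2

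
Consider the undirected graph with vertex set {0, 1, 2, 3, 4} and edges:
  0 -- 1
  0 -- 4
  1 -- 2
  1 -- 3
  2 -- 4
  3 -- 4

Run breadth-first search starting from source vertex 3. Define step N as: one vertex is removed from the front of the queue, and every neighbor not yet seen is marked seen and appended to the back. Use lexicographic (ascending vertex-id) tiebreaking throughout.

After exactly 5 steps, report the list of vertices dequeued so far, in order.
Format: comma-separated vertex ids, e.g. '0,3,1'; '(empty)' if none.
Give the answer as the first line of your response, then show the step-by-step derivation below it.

3,1,4,0,2

step 1: dequeue 3; queue=[1,4]; order=3
step 2: dequeue 1; queue=[4,0,2]; order=3,1
step 3: dequeue 4; queue=[0,2]; order=3,1,4
step 4: dequeue 0; queue=[2]; order=3,1,4,0
step 5: dequeue 2; queue=[(empty)]; order=3,1,4,0,2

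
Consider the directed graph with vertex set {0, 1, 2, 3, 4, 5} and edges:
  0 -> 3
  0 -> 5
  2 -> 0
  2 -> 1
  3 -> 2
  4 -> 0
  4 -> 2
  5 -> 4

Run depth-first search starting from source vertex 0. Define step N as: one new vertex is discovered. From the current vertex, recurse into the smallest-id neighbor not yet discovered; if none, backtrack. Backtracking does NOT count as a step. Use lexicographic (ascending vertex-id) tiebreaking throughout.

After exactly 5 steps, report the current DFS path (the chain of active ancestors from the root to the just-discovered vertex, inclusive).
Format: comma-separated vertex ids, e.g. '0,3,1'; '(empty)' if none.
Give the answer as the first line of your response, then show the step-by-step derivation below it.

0,5

step 1: discover 0; path=0; order=0
step 2: discover 3; path=0>3; order=0,3
step 3: discover 2; path=0>3>2; order=0,3,2
step 4: discover 1; path=0>3>2>1; order=0,3,2,1
step 5: discover 5; path=0>5; order=0,3,2,1,5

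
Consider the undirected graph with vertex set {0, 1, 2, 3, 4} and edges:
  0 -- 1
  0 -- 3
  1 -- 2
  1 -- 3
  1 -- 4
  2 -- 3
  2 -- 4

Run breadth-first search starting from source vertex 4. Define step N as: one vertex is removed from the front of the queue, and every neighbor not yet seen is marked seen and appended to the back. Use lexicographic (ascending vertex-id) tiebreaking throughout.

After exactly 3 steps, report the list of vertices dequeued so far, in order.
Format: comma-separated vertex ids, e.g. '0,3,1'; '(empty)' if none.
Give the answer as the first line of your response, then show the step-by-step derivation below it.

4,1,2

step 1: dequeue 4; queue=[1,2]; order=4
step 2: dequeue 1; queue=[2,0,3]; order=4,1
step 3: dequeue 2; queue=[0,3]; order=4,1,2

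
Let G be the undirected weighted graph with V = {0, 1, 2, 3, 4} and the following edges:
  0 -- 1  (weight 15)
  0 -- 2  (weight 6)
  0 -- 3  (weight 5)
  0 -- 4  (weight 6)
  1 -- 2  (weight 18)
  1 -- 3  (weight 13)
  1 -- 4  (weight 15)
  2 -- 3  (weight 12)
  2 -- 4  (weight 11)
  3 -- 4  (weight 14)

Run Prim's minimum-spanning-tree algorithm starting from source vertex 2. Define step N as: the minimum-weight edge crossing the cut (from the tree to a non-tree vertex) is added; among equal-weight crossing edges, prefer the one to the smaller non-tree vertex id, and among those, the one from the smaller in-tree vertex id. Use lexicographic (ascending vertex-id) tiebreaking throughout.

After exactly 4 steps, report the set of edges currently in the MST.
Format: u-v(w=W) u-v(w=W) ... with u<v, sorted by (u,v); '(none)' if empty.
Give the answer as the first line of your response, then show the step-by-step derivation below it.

0-2(w=6) 0-3(w=5) 0-4(w=6) 1-3(w=13)

step 1: add edge 0-2 (w=6); MST = {0-2(w=6)}
step 2: add edge 0-3 (w=5); MST = {0-2(w=6) 0-3(w=5)}
step 3: add edge 0-4 (w=6); MST = {0-2(w=6) 0-3(w=5) 0-4(w=6)}
step 4: add edge 1-3 (w=13); MST = {0-2(w=6) 0-3(w=5) 0-4(w=6) 1-3(w=13)}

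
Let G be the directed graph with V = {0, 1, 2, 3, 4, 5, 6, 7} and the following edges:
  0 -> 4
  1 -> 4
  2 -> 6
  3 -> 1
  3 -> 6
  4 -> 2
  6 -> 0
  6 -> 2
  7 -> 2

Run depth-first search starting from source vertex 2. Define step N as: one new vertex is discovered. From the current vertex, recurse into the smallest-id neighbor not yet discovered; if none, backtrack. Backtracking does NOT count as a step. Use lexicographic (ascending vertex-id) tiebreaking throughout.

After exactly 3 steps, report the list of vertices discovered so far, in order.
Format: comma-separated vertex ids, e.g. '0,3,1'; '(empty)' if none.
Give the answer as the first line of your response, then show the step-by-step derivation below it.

2,6,0

step 1: discover 2; path=2; order=2
step 2: discover 6; path=2>6; order=2,6
step 3: discover 0; path=2>6>0; order=2,6,0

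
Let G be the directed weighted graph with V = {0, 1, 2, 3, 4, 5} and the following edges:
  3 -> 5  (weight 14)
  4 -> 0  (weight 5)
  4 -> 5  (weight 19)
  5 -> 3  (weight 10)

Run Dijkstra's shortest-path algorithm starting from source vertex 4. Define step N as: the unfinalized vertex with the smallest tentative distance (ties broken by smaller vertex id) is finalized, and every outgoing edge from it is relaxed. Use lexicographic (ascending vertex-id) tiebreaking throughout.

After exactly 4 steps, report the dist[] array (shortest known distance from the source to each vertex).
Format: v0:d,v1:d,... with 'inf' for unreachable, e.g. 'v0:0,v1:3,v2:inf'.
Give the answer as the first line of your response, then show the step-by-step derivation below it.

v0:5,v1:inf,v2:inf,v3:29,v4:0,v5:19

step 1: dist = v0:5,v1:inf,v2:inf,v3:inf,v4:0,v5:19
step 2: dist = v0:5,v1:inf,v2:inf,v3:inf,v4:0,v5:19
step 3: dist = v0:5,v1:inf,v2:inf,v3:29,v4:0,v5:19
step 4: dist = v0:5,v1:inf,v2:inf,v3:29,v4:0,v5:19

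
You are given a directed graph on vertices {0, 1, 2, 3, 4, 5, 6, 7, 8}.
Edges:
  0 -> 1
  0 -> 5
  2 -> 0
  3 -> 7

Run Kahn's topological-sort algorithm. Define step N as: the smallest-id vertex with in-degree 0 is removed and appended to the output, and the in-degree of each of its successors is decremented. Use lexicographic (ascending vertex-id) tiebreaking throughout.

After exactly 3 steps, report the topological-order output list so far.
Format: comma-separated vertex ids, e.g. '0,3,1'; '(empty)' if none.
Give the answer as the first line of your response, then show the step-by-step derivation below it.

2,0,1

step 1: output 2; order=[2]; indeg=(0,1,0,0,0,1,0,1,0)
step 2: output 0; order=[2,0]; indeg=(0,0,0,0,0,0,0,1,0)
step 3: output 1; order=[2,0,1]; indeg=(0,0,0,0,0,0,0,1,0)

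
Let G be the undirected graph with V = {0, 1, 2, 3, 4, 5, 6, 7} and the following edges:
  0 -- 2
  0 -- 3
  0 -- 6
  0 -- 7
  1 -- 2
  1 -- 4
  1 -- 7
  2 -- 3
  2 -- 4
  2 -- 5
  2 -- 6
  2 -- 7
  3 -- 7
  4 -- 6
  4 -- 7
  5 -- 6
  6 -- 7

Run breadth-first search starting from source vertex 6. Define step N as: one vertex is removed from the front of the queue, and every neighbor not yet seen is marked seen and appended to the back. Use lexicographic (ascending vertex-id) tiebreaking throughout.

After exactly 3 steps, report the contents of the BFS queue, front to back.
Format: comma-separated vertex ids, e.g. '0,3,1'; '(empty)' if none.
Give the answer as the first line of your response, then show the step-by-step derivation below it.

4,5,7,3,1

step 1: dequeue 6; queue=[0,2,4,5,7]; order=6
step 2: dequeue 0; queue=[2,4,5,7,3]; order=6,0
step 3: dequeue 2; queue=[4,5,7,3,1]; order=6,0,2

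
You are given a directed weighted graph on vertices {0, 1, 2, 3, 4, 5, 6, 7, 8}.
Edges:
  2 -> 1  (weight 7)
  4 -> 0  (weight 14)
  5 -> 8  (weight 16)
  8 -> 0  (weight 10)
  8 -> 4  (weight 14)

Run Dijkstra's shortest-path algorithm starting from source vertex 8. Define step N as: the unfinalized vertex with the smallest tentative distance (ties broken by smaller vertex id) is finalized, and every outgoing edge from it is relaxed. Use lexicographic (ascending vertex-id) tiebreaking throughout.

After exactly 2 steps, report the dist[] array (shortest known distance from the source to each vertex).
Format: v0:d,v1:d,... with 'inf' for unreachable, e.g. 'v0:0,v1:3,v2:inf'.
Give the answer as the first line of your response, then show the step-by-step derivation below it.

v0:10,v1:inf,v2:inf,v3:inf,v4:14,v5:inf,v6:inf,v7:inf,v8:0

step 1: dist = v0:10,v1:inf,v2:inf,v3:inf,v4:14,v5:inf,v6:inf,v7:inf,v8:0
step 2: dist = v0:10,v1:inf,v2:inf,v3:inf,v4:14,v5:inf,v6:inf,v7:inf,v8:0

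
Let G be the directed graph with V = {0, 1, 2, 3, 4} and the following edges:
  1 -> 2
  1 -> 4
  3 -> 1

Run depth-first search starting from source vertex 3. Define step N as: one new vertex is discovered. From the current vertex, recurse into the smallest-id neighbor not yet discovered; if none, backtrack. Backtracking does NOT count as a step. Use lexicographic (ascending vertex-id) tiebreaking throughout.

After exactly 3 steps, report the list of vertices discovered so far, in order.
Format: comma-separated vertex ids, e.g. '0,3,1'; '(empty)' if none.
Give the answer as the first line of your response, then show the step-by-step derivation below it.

3,1,2

step 1: discover 3; path=3; order=3
step 2: discover 1; path=3>1; order=3,1
step 3: discover 2; path=3>1>2; order=3,1,2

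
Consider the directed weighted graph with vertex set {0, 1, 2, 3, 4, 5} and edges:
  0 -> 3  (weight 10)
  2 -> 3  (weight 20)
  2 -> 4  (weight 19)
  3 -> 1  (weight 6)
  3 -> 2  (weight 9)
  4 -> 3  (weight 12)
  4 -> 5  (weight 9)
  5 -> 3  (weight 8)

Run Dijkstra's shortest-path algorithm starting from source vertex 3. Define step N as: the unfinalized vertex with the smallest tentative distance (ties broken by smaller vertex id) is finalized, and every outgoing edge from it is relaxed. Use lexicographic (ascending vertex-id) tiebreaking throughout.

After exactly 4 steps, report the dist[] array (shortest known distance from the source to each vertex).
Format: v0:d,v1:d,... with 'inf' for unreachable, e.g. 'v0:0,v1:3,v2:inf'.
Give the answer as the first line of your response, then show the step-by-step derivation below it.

v0:inf,v1:6,v2:9,v3:0,v4:28,v5:37

step 1: dist = v0:inf,v1:6,v2:9,v3:0,v4:inf,v5:inf
step 2: dist = v0:inf,v1:6,v2:9,v3:0,v4:inf,v5:inf
step 3: dist = v0:inf,v1:6,v2:9,v3:0,v4:28,v5:inf
step 4: dist = v0:inf,v1:6,v2:9,v3:0,v4:28,v5:37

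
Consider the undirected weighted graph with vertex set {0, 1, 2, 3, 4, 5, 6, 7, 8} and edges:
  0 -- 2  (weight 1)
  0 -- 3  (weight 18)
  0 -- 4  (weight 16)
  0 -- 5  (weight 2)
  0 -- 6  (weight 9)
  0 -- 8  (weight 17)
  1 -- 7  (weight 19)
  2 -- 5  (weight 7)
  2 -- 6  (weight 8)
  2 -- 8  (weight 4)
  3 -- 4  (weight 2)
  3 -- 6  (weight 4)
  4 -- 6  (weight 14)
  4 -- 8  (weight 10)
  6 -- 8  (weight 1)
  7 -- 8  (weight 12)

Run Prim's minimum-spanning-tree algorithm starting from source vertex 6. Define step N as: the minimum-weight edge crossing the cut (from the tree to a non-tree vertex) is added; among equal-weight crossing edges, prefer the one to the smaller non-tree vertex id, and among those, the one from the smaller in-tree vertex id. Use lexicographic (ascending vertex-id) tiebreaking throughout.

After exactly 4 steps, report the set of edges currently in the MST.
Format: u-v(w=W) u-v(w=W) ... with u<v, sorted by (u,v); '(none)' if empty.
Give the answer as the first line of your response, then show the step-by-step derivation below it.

0-2(w=1) 0-5(w=2) 2-8(w=4) 6-8(w=1)

step 1: add edge 6-8 (w=1); MST = {6-8(w=1)}
step 2: add edge 2-8 (w=4); MST = {2-8(w=4) 6-8(w=1)}
step 3: add edge 0-2 (w=1); MST = {0-2(w=1) 2-8(w=4) 6-8(w=1)}
step 4: add edge 0-5 (w=2); MST = {0-2(w=1) 0-5(w=2) 2-8(w=4) 6-8(w=1)}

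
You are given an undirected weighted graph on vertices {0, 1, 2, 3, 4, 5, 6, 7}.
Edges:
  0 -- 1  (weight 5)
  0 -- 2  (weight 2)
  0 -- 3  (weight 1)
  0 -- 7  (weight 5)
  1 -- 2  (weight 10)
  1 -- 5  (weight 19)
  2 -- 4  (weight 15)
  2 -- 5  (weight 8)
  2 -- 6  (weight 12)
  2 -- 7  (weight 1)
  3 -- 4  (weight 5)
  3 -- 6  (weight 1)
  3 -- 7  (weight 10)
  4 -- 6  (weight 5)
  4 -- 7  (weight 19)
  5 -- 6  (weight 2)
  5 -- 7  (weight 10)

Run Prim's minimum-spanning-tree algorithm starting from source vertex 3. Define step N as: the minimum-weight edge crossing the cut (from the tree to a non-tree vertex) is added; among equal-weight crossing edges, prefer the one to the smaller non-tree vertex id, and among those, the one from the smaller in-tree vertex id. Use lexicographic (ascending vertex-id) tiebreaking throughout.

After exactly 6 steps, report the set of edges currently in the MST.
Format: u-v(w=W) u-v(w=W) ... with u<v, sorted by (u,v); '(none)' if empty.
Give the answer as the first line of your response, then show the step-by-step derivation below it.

0-1(w=5) 0-2(w=2) 0-3(w=1) 2-7(w=1) 3-6(w=1) 5-6(w=2)

step 1: add edge 0-3 (w=1); MST = {0-3(w=1)}
step 2: add edge 3-6 (w=1); MST = {0-3(w=1) 3-6(w=1)}
step 3: add edge 0-2 (w=2); MST = {0-2(w=2) 0-3(w=1) 3-6(w=1)}
step 4: add edge 2-7 (w=1); MST = {0-2(w=2) 0-3(w=1) 2-7(w=1) 3-6(w=1)}
step 5: add edge 5-6 (w=2); MST = {0-2(w=2) 0-3(w=1) 2-7(w=1) 3-6(w=1) 5-6(w=2)}
step 6: add edge 0-1 (w=5); MST = {0-1(w=5) 0-2(w=2) 0-3(w=1) 2-7(w=1) 3-6(w=1) 5-6(w=2)}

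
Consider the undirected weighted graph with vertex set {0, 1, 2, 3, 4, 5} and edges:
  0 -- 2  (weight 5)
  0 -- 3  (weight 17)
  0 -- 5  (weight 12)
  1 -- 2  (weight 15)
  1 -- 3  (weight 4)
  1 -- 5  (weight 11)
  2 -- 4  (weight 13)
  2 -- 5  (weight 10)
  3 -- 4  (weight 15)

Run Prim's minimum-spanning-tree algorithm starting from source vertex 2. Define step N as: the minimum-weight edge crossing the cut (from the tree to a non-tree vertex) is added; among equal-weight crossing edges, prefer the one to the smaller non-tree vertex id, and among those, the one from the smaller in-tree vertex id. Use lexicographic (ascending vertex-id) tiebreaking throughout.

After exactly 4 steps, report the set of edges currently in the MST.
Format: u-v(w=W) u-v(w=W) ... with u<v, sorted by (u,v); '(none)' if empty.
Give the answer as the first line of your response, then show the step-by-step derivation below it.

0-2(w=5) 1-3(w=4) 1-5(w=11) 2-5(w=10)

step 1: add edge 0-2 (w=5); MST = {0-2(w=5)}
step 2: add edge 2-5 (w=10); MST = {0-2(w=5) 2-5(w=10)}
step 3: add edge 1-5 (w=11); MST = {0-2(w=5) 1-5(w=11) 2-5(w=10)}
step 4: add edge 1-3 (w=4); MST = {0-2(w=5) 1-3(w=4) 1-5(w=11) 2-5(w=10)}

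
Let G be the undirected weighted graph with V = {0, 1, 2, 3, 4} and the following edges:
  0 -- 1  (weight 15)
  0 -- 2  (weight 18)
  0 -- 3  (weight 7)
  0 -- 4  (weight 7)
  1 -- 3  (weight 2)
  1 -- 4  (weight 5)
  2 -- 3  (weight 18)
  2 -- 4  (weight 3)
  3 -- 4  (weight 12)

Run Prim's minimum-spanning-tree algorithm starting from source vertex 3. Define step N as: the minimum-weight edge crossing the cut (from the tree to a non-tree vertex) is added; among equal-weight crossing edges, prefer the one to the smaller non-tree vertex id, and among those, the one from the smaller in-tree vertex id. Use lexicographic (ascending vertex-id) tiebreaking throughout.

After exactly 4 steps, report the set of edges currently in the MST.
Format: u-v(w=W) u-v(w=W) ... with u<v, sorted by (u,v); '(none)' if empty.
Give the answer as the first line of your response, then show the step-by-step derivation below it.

0-3(w=7) 1-3(w=2) 1-4(w=5) 2-4(w=3)

step 1: add edge 1-3 (w=2); MST = {1-3(w=2)}
step 2: add edge 1-4 (w=5); MST = {1-3(w=2) 1-4(w=5)}
step 3: add edge 2-4 (w=3); MST = {1-3(w=2) 1-4(w=5) 2-4(w=3)}
step 4: add edge 0-3 (w=7); MST = {0-3(w=7) 1-3(w=2) 1-4(w=5) 2-4(w=3)}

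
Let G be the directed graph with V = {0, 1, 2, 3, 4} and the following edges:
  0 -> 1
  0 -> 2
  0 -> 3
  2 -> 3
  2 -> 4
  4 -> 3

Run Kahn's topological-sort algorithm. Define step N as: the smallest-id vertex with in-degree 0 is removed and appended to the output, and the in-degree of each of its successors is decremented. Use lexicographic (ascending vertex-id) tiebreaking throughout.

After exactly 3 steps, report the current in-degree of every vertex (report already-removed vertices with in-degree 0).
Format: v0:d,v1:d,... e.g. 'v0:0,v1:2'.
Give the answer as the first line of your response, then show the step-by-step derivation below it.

v0:0,v1:0,v2:0,v3:1,v4:0

step 1: output 0; order=[0]; indeg=(0,0,0,2,1)
step 2: output 1; order=[0,1]; indeg=(0,0,0,2,1)
step 3: output 2; order=[0,1,2]; indeg=(0,0,0,1,0)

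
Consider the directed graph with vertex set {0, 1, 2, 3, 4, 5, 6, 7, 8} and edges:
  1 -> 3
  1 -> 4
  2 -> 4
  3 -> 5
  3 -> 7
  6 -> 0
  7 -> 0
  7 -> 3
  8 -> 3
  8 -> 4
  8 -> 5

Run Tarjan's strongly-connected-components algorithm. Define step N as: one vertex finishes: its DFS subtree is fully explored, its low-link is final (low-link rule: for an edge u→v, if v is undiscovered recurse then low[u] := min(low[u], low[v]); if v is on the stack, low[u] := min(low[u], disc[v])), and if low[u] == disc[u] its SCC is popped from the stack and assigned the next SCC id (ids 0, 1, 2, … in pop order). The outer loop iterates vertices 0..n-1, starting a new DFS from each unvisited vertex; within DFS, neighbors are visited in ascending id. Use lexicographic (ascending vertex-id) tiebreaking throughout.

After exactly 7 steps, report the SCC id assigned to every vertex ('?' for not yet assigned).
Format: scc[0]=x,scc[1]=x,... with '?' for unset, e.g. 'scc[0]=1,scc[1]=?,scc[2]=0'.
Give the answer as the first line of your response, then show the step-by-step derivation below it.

scc[0]=0,scc[1]=4,scc[2]=5,scc[3]=2,scc[4]=3,scc[5]=1,scc[6]=?,scc[7]=2,scc[8]=?

step 1: low=(low[0]=0,low[1]=?,low[2]=?,low[3]=?,low[4]=?,low[5]=?,low[6]=?,low[7]=?,low[8]=?); scc=(scc[0]=0,scc[1]=?,scc[2]=?,scc[3]=?,scc[4]=?,scc[5]=?,scc[6]=?,scc[7]=?,scc[8]=?)
step 2: low=(low[0]=0,low[1]=1,low[2]=?,low[3]=2,low[4]=?,low[5]=3,low[6]=?,low[7]=?,low[8]=?); scc=(scc[0]=0,scc[1]=?,scc[2]=?,scc[3]=?,scc[4]=?,scc[5]=1,scc[6]=?,scc[7]=?,scc[8]=?)
step 3: low=(low[0]=0,low[1]=1,low[2]=?,low[3]=2,low[4]=?,low[5]=3,low[6]=?,low[7]=2,low[8]=?); scc=(scc[0]=0,scc[1]=?,scc[2]=?,scc[3]=?,scc[4]=?,scc[5]=1,scc[6]=?,scc[7]=?,scc[8]=?)
step 4: low=(low[0]=0,low[1]=1,low[2]=?,low[3]=2,low[4]=?,low[5]=3,low[6]=?,low[7]=2,low[8]=?); scc=(scc[0]=0,scc[1]=?,scc[2]=?,scc[3]=2,scc[4]=?,scc[5]=1,scc[6]=?,scc[7]=2,scc[8]=?)
step 5: low=(low[0]=0,low[1]=1,low[2]=?,low[3]=2,low[4]=5,low[5]=3,low[6]=?,low[7]=2,low[8]=?); scc=(scc[0]=0,scc[1]=?,scc[2]=?,scc[3]=2,scc[4]=3,scc[5]=1,scc[6]=?,scc[7]=2,scc[8]=?)
step 6: low=(low[0]=0,low[1]=1,low[2]=?,low[3]=2,low[4]=5,low[5]=3,low[6]=?,low[7]=2,low[8]=?); scc=(scc[0]=0,scc[1]=4,scc[2]=?,scc[3]=2,scc[4]=3,scc[5]=1,scc[6]=?,scc[7]=2,scc[8]=?)
step 7: low=(low[0]=0,low[1]=1,low[2]=6,low[3]=2,low[4]=5,low[5]=3,low[6]=?,low[7]=2,low[8]=?); scc=(scc[0]=0,scc[1]=4,scc[2]=5,scc[3]=2,scc[4]=3,scc[5]=1,scc[6]=?,scc[7]=2,scc[8]=?)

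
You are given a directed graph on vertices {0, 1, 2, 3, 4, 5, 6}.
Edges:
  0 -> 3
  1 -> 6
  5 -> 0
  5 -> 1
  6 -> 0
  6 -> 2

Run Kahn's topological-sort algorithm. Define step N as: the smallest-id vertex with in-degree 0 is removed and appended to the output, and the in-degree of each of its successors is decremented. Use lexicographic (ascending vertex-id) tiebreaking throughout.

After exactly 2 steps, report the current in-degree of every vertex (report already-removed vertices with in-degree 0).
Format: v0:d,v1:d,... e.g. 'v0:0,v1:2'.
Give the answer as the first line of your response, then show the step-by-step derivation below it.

v0:1,v1:0,v2:1,v3:1,v4:0,v5:0,v6:1

step 1: output 4; order=[4]; indeg=(2,1,1,1,0,0,1)
step 2: output 5; order=[4,5]; indeg=(1,0,1,1,0,0,1)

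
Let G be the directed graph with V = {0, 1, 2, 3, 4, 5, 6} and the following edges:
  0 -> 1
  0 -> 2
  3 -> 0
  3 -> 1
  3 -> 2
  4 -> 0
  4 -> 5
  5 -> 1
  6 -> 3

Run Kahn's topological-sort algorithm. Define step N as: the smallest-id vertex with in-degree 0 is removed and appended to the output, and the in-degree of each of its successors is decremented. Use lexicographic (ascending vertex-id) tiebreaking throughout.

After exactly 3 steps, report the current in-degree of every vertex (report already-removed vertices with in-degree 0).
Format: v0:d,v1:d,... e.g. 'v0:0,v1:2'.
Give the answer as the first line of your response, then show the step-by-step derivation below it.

v0:1,v1:2,v2:2,v3:0,v4:0,v5:0,v6:0

step 1: output 4; order=[4]; indeg=(1,3,2,1,0,0,0)
step 2: output 5; order=[4,5]; indeg=(1,2,2,1,0,0,0)
step 3: output 6; order=[4,5,6]; indeg=(1,2,2,0,0,0,0)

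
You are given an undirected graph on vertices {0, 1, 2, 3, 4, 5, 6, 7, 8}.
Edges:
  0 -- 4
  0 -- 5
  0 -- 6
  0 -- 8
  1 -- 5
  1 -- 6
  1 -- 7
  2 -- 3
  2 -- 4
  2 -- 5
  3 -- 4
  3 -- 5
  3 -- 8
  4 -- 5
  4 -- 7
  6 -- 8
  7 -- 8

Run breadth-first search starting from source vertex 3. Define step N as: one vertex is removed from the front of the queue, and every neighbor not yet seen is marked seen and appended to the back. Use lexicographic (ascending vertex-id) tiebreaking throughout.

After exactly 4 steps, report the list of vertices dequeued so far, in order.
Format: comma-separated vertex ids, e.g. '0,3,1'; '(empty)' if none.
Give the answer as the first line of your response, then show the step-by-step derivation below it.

3,2,4,5

step 1: dequeue 3; queue=[2,4,5,8]; order=3
step 2: dequeue 2; queue=[4,5,8]; order=3,2
step 3: dequeue 4; queue=[5,8,0,7]; order=3,2,4
step 4: dequeue 5; queue=[8,0,7,1]; order=3,2,4,5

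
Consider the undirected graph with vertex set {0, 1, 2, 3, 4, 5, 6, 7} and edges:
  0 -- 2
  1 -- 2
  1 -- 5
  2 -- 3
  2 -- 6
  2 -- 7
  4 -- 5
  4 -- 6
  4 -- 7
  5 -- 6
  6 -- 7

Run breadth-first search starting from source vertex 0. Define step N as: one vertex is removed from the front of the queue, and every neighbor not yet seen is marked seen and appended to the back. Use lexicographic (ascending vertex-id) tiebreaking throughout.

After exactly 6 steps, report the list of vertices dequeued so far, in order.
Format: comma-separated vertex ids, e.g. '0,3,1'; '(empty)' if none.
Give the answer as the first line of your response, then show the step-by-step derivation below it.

0,2,1,3,6,7

step 1: dequeue 0; queue=[2]; order=0
step 2: dequeue 2; queue=[1,3,6,7]; order=0,2
step 3: dequeue 1; queue=[3,6,7,5]; order=0,2,1
step 4: dequeue 3; queue=[6,7,5]; order=0,2,1,3
step 5: dequeue 6; queue=[7,5,4]; order=0,2,1,3,6
step 6: dequeue 7; queue=[5,4]; order=0,2,1,3,6,7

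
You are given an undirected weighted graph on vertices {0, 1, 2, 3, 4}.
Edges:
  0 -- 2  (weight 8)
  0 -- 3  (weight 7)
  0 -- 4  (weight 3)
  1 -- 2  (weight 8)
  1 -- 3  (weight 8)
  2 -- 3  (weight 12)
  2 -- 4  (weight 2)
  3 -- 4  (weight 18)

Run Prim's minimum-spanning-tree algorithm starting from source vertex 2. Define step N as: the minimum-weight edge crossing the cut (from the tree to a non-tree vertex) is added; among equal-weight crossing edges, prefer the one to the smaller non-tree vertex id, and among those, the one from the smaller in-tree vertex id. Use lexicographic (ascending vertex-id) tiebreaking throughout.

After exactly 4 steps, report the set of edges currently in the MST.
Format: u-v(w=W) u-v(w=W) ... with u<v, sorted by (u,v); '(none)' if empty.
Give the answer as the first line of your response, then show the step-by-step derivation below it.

0-3(w=7) 0-4(w=3) 1-2(w=8) 2-4(w=2)

step 1: add edge 2-4 (w=2); MST = {2-4(w=2)}
step 2: add edge 0-4 (w=3); MST = {0-4(w=3) 2-4(w=2)}
step 3: add edge 0-3 (w=7); MST = {0-3(w=7) 0-4(w=3) 2-4(w=2)}
step 4: add edge 1-2 (w=8); MST = {0-3(w=7) 0-4(w=3) 1-2(w=8) 2-4(w=2)}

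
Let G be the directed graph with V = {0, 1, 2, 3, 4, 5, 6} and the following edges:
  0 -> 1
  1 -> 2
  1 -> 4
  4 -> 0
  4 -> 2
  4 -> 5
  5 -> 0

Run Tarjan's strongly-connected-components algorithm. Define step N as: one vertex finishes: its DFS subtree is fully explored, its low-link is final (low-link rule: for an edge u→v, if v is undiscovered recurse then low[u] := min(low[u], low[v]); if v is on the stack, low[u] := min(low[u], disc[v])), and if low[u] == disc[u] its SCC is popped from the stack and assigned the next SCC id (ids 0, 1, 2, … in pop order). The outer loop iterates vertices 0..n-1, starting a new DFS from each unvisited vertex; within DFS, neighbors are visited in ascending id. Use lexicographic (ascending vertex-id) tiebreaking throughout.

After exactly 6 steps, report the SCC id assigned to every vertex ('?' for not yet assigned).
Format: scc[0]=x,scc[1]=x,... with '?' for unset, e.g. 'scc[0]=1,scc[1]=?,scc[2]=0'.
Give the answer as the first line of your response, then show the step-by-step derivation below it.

scc[0]=1,scc[1]=1,scc[2]=0,scc[3]=2,scc[4]=1,scc[5]=1,scc[6]=?

step 1: low=(low[0]=0,low[1]=1,low[2]=2,low[3]=?,low[4]=?,low[5]=?,low[6]=?); scc=(scc[0]=?,scc[1]=?,scc[2]=0,scc[3]=?,scc[4]=?,scc[5]=?,scc[6]=?)
step 2: low=(low[0]=0,low[1]=1,low[2]=2,low[3]=?,low[4]=0,low[5]=0,low[6]=?); scc=(scc[0]=?,scc[1]=?,scc[2]=0,scc[3]=?,scc[4]=?,scc[5]=?,scc[6]=?)
step 3: low=(low[0]=0,low[1]=1,low[2]=2,low[3]=?,low[4]=0,low[5]=0,low[6]=?); scc=(scc[0]=?,scc[1]=?,scc[2]=0,scc[3]=?,scc[4]=?,scc[5]=?,scc[6]=?)
step 4: low=(low[0]=0,low[1]=0,low[2]=2,low[3]=?,low[4]=0,low[5]=0,low[6]=?); scc=(scc[0]=?,scc[1]=?,scc[2]=0,scc[3]=?,scc[4]=?,scc[5]=?,scc[6]=?)
step 5: low=(low[0]=0,low[1]=0,low[2]=2,low[3]=?,low[4]=0,low[5]=0,low[6]=?); scc=(scc[0]=1,scc[1]=1,scc[2]=0,scc[3]=?,scc[4]=1,scc[5]=1,scc[6]=?)
step 6: low=(low[0]=0,low[1]=0,low[2]=2,low[3]=5,low[4]=0,low[5]=0,low[6]=?); scc=(scc[0]=1,scc[1]=1,scc[2]=0,scc[3]=2,scc[4]=1,scc[5]=1,scc[6]=?)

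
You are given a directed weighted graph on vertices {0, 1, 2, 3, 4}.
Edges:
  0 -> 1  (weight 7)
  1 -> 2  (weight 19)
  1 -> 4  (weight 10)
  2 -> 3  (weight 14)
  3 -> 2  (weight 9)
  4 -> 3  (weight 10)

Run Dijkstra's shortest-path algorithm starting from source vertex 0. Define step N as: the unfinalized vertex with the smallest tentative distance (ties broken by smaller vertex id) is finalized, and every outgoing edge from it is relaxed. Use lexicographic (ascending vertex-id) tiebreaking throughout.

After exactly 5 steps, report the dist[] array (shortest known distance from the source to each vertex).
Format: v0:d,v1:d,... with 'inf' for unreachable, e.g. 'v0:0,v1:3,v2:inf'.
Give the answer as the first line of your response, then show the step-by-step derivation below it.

v0:0,v1:7,v2:26,v3:27,v4:17

step 1: dist = v0:0,v1:7,v2:inf,v3:inf,v4:inf
step 2: dist = v0:0,v1:7,v2:26,v3:inf,v4:17
step 3: dist = v0:0,v1:7,v2:26,v3:27,v4:17
step 4: dist = v0:0,v1:7,v2:26,v3:27,v4:17
step 5: dist = v0:0,v1:7,v2:26,v3:27,v4:17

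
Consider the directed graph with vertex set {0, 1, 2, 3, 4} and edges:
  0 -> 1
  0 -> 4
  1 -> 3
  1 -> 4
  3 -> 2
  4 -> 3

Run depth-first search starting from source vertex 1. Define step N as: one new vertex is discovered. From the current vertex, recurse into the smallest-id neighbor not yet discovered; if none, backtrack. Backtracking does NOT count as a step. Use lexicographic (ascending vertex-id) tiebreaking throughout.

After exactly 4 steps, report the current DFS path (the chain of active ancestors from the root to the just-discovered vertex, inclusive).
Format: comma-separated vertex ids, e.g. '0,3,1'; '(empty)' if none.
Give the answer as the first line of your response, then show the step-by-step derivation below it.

1,4

step 1: discover 1; path=1; order=1
step 2: discover 3; path=1>3; order=1,3
step 3: discover 2; path=1>3>2; order=1,3,2
step 4: discover 4; path=1>4; order=1,3,2,4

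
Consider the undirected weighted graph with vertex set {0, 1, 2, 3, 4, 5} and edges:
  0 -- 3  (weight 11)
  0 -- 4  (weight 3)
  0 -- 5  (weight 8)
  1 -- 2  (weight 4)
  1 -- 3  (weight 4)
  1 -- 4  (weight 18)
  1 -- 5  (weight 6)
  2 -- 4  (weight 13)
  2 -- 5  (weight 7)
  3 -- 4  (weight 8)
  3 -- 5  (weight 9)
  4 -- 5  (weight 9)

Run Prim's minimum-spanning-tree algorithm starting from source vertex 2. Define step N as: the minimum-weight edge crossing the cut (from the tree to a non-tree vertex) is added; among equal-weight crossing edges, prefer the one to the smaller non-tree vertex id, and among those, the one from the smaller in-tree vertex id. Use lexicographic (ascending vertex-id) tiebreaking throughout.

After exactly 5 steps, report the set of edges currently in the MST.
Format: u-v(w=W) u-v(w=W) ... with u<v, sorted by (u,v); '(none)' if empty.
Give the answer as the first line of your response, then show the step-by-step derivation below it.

0-4(w=3) 0-5(w=8) 1-2(w=4) 1-3(w=4) 1-5(w=6)

step 1: add edge 1-2 (w=4); MST = {1-2(w=4)}
step 2: add edge 1-3 (w=4); MST = {1-2(w=4) 1-3(w=4)}
step 3: add edge 1-5 (w=6); MST = {1-2(w=4) 1-3(w=4) 1-5(w=6)}
step 4: add edge 0-5 (w=8); MST = {0-5(w=8) 1-2(w=4) 1-3(w=4) 1-5(w=6)}
step 5: add edge 0-4 (w=3); MST = {0-4(w=3) 0-5(w=8) 1-2(w=4) 1-3(w=4) 1-5(w=6)}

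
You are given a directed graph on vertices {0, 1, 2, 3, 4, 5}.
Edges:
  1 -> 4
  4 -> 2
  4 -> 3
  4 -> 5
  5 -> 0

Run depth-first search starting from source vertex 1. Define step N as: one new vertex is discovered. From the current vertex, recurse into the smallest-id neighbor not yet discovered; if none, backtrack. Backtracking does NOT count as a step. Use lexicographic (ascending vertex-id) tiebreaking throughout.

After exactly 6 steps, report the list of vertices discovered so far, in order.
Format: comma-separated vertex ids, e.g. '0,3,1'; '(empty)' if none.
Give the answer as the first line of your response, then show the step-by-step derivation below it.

1,4,2,3,5,0

step 1: discover 1; path=1; order=1
step 2: discover 4; path=1>4; order=1,4
step 3: discover 2; path=1>4>2; order=1,4,2
step 4: discover 3; path=1>4>3; order=1,4,2,3
step 5: discover 5; path=1>4>5; order=1,4,2,3,5
step 6: discover 0; path=1>4>5>0; order=1,4,2,3,5,0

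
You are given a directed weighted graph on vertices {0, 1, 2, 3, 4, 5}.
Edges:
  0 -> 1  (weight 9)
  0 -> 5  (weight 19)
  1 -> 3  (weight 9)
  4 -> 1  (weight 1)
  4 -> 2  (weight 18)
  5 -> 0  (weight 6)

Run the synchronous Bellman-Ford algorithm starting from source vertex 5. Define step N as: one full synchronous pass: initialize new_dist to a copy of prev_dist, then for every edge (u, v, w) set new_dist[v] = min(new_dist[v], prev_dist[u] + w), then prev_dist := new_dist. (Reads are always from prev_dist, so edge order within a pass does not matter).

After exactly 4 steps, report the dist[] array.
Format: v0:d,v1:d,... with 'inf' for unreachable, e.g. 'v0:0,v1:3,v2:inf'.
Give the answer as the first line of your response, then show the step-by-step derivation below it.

v0:6,v1:15,v2:inf,v3:24,v4:inf,v5:0

step 1: dist = v0:6,v1:inf,v2:inf,v3:inf,v4:inf,v5:0
step 2: dist = v0:6,v1:15,v2:inf,v3:inf,v4:inf,v5:0
step 3: dist = v0:6,v1:15,v2:inf,v3:24,v4:inf,v5:0
step 4: dist = v0:6,v1:15,v2:inf,v3:24,v4:inf,v5:0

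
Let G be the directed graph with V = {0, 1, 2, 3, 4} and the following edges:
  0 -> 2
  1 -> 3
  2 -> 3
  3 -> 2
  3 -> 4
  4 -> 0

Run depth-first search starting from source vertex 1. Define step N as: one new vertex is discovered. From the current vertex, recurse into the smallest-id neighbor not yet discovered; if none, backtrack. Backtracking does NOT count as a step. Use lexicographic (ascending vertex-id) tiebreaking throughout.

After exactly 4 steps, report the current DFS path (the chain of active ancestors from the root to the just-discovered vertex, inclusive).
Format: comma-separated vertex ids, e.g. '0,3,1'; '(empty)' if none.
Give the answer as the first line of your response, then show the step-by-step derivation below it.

1,3,4

step 1: discover 1; path=1; order=1
step 2: discover 3; path=1>3; order=1,3
step 3: discover 2; path=1>3>2; order=1,3,2
step 4: discover 4; path=1>3>4; order=1,3,2,4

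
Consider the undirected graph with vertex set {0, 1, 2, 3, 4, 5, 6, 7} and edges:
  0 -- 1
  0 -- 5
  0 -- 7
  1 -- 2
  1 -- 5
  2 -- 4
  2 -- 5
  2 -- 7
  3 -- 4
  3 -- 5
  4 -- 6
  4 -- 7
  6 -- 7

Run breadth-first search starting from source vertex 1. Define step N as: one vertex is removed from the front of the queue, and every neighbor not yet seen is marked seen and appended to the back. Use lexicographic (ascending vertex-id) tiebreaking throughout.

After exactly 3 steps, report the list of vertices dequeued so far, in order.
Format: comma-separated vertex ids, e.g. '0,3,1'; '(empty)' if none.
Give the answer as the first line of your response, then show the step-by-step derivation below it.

1,0,2

step 1: dequeue 1; queue=[0,2,5]; order=1
step 2: dequeue 0; queue=[2,5,7]; order=1,0
step 3: dequeue 2; queue=[5,7,4]; order=1,0,2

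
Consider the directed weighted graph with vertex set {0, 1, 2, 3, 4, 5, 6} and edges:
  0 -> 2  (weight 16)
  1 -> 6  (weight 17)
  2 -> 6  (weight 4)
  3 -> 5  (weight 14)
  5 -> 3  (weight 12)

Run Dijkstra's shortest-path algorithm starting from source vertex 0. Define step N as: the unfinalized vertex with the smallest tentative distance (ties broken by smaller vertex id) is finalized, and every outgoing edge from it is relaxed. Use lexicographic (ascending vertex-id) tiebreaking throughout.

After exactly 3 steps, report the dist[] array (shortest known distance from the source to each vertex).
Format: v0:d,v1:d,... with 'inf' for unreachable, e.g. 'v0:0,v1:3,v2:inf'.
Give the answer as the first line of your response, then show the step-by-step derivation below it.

v0:0,v1:inf,v2:16,v3:inf,v4:inf,v5:inf,v6:20

step 1: dist = v0:0,v1:inf,v2:16,v3:inf,v4:inf,v5:inf,v6:inf
step 2: dist = v0:0,v1:inf,v2:16,v3:inf,v4:inf,v5:inf,v6:20
step 3: dist = v0:0,v1:inf,v2:16,v3:inf,v4:inf,v5:inf,v6:20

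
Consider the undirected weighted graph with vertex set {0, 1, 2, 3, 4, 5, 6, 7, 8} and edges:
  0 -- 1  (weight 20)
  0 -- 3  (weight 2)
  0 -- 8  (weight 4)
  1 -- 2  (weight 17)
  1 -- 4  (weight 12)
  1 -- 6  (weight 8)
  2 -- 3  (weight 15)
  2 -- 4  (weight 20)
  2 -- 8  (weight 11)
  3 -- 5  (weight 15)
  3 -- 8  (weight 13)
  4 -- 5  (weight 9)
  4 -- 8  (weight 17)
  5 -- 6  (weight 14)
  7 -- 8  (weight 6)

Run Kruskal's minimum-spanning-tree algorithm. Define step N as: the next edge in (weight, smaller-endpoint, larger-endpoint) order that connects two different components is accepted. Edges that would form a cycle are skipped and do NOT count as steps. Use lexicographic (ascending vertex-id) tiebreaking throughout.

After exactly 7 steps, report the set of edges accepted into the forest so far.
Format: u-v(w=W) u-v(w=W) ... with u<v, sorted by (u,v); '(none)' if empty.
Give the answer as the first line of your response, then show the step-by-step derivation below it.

0-3(w=2) 0-8(w=4) 1-4(w=12) 1-6(w=8) 2-8(w=11) 4-5(w=9) 7-8(w=6)

step 1: add edge 0-3 (w=2); MST = {0-3(w=2)}
step 2: add edge 0-8 (w=4); MST = {0-3(w=2) 0-8(w=4)}
step 3: add edge 7-8 (w=6); MST = {0-3(w=2) 0-8(w=4) 7-8(w=6)}
step 4: add edge 1-6 (w=8); MST = {0-3(w=2) 0-8(w=4) 1-6(w=8) 7-8(w=6)}
step 5: add edge 4-5 (w=9); MST = {0-3(w=2) 0-8(w=4) 1-6(w=8) 4-5(w=9) 7-8(w=6)}
step 6: add edge 2-8 (w=11); MST = {0-3(w=2) 0-8(w=4) 1-6(w=8) 2-8(w=11) 4-5(w=9) 7-8(w=6)}
step 7: add edge 1-4 (w=12); MST = {0-3(w=2) 0-8(w=4) 1-4(w=12) 1-6(w=8) 2-8(w=11) 4-5(w=9) 7-8(w=6)}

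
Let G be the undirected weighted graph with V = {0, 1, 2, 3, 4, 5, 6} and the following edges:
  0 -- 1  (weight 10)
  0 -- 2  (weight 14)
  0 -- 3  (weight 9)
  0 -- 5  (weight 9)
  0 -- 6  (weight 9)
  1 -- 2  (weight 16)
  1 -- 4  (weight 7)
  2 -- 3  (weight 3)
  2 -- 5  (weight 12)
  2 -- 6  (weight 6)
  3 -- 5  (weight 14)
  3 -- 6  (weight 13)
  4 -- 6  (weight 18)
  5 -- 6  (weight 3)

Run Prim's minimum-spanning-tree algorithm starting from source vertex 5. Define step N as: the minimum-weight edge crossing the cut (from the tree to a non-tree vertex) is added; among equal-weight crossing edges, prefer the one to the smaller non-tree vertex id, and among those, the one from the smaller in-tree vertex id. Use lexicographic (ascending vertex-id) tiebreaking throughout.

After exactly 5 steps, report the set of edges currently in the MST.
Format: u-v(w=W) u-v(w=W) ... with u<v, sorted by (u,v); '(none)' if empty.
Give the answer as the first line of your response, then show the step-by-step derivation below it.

0-1(w=10) 0-3(w=9) 2-3(w=3) 2-6(w=6) 5-6(w=3)

step 1: add edge 5-6 (w=3); MST = {5-6(w=3)}
step 2: add edge 2-6 (w=6); MST = {2-6(w=6) 5-6(w=3)}
step 3: add edge 2-3 (w=3); MST = {2-3(w=3) 2-6(w=6) 5-6(w=3)}
step 4: add edge 0-3 (w=9); MST = {0-3(w=9) 2-3(w=3) 2-6(w=6) 5-6(w=3)}
step 5: add edge 0-1 (w=10); MST = {0-1(w=10) 0-3(w=9) 2-3(w=3) 2-6(w=6) 5-6(w=3)}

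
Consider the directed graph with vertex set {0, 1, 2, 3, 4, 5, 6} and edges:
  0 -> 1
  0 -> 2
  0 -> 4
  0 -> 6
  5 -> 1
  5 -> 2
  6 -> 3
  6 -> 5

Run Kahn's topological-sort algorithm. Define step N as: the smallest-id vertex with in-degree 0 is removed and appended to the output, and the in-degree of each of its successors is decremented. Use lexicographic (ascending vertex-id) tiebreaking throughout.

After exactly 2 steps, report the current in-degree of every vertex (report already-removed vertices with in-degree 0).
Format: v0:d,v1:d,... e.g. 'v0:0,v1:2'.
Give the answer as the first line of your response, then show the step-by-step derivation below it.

v0:0,v1:1,v2:1,v3:1,v4:0,v5:1,v6:0

step 1: output 0; order=[0]; indeg=(0,1,1,1,0,1,0)
step 2: output 4; order=[0,4]; indeg=(0,1,1,1,0,1,0)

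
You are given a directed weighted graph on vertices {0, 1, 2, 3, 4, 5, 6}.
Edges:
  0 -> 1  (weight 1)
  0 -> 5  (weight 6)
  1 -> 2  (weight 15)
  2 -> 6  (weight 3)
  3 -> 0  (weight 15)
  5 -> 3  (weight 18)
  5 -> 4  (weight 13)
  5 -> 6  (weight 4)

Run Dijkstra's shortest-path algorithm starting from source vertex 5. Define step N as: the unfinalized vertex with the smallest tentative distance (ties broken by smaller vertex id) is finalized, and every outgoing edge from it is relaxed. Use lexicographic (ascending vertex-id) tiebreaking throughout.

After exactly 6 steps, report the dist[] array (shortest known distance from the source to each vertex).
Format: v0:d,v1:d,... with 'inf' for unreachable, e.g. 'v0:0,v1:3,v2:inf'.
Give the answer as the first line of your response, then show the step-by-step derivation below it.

v0:33,v1:34,v2:49,v3:18,v4:13,v5:0,v6:4

step 1: dist = v0:inf,v1:inf,v2:inf,v3:18,v4:13,v5:0,v6:4
step 2: dist = v0:inf,v1:inf,v2:inf,v3:18,v4:13,v5:0,v6:4
step 3: dist = v0:inf,v1:inf,v2:inf,v3:18,v4:13,v5:0,v6:4
step 4: dist = v0:33,v1:inf,v2:inf,v3:18,v4:13,v5:0,v6:4
step 5: dist = v0:33,v1:34,v2:inf,v3:18,v4:13,v5:0,v6:4
step 6: dist = v0:33,v1:34,v2:49,v3:18,v4:13,v5:0,v6:4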